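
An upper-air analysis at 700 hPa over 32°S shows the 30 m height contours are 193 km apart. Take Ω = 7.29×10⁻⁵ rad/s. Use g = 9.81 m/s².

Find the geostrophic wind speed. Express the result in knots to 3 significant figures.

38.4 knots

Coriolis parameter at 32°S:
f = 2Ω sin φ = 2 × 7.29×10⁻⁵ × sin 32° = 7.73×10⁻⁵ s⁻¹
Height gradient: |∂Z/∂n| = 30 m / 193000 m = 1.55×10⁻⁴
On a pressure surface, geostrophic balance gives V_g = (g/f)|∂Z/∂n|:
V_g = 9.81 × 1.55×10⁻⁴ / 7.73×10⁻⁵ = 19.7 m/s
Converting: 19.7 m/s × 1.944 = 38.4 knots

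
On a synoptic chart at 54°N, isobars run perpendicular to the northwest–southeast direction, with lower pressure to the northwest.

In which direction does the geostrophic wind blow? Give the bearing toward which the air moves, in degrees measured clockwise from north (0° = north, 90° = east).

045°

The pressure-gradient force points toward the northwest (bearing 315°).
Geostrophic balance: in the Northern Hemisphere the Coriolis force deflects motion to the right, so the geostrophic wind blows 90° to the right of the pressure-gradient force (low pressure on the left).
Rotating 315° by 90° clockwise gives 045° — the wind blows toward the northeast.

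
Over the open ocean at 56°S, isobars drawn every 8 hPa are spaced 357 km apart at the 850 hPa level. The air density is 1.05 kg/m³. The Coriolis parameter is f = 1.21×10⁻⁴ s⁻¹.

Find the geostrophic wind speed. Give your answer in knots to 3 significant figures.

Pressure gradient: |∂P/∂n| = 800 Pa / 357000 m = 2.24×10⁻³ Pa/m
Geostrophic balance (pressure-gradient force = Coriolis force):
V_g = (1/(fρ)) |∂P/∂n| = 2.24×10⁻³ / (1.21×10⁻⁴ × 1.05) = 17.6 m/s
Converting: 17.6 m/s × 1.944 = 34.3 knots

34.3 knots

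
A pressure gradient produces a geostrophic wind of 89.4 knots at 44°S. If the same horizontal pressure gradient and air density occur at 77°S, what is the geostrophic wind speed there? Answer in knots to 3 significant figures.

63.7 knots

With the same pressure gradient and density, V_g ∝ 1/f ∝ 1/sin φ.
V₂ = V₁ · sin φ₁ / sin φ₂ = 89.4 × sin 44° / sin 77°
V₂ = 89.4 × 0.6947/0.9744 = 63.7 knots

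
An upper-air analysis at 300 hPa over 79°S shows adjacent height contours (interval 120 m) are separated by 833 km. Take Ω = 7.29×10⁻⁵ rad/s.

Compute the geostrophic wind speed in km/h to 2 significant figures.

Coriolis parameter at 79°S:
f = 2Ω sin φ = 2 × 7.29×10⁻⁵ × sin 79° = 1.43×10⁻⁴ s⁻¹
Height gradient: |∂Z/∂n| = 120 m / 833000 m = 1.44×10⁻⁴
On a pressure surface, geostrophic balance gives V_g = (g/f)|∂Z/∂n|:
V_g = 9.81 × 1.44×10⁻⁴ / 1.43×10⁻⁴ = 9.87 m/s
Converting: 9.87 m/s × 3.6 = 36 km/h

36 km/h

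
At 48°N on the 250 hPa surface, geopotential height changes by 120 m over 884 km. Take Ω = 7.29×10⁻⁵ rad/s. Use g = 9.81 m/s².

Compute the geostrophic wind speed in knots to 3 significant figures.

Coriolis parameter at 48°N:
f = 2Ω sin φ = 2 × 7.29×10⁻⁵ × sin 48° = 1.08×10⁻⁴ s⁻¹
Height gradient: |∂Z/∂n| = 120 m / 884000 m = 1.36×10⁻⁴
On a pressure surface, geostrophic balance gives V_g = (g/f)|∂Z/∂n|:
V_g = 9.81 × 1.36×10⁻⁴ / 1.08×10⁻⁴ = 12.3 m/s
Converting: 12.3 m/s × 1.944 = 23.9 knots

23.9 knots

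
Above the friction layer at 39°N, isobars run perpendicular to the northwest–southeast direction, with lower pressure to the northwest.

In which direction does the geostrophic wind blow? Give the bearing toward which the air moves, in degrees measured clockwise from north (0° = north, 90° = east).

The pressure-gradient force points toward the northwest (bearing 315°).
Geostrophic balance: in the Northern Hemisphere the Coriolis force deflects motion to the right, so the geostrophic wind blows 90° to the right of the pressure-gradient force (low pressure on the left).
Rotating 315° by 90° clockwise gives 045° — the wind blows toward the northeast.

045°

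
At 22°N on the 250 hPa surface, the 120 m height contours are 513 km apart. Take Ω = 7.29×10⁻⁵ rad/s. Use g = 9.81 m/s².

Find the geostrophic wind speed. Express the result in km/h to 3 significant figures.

151 km/h

Coriolis parameter at 22°N:
f = 2Ω sin φ = 2 × 7.29×10⁻⁵ × sin 22° = 5.46×10⁻⁵ s⁻¹
Height gradient: |∂Z/∂n| = 120 m / 513000 m = 2.34×10⁻⁴
On a pressure surface, geostrophic balance gives V_g = (g/f)|∂Z/∂n|:
V_g = 9.81 × 2.34×10⁻⁴ / 5.46×10⁻⁵ = 42.0 m/s
Converting: 42.0 m/s × 3.6 = 151 km/h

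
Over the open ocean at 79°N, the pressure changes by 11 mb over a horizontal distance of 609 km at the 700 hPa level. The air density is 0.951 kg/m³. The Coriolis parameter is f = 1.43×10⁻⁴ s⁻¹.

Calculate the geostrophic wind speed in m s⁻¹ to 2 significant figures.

Pressure gradient: |∂P/∂n| = 1100 Pa / 609000 m = 1.81×10⁻³ Pa/m
Geostrophic balance (pressure-gradient force = Coriolis force):
V_g = (1/(fρ)) |∂P/∂n| = 1.81×10⁻³ / (1.43×10⁻⁴ × 0.951) = 13.3 m/s

13 m s⁻¹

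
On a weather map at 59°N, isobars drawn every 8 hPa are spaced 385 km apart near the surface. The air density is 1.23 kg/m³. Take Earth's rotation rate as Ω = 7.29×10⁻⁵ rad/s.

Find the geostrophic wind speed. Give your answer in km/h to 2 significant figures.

Coriolis parameter at 59°N:
f = 2Ω sin φ = 2 × 7.29×10⁻⁵ × sin 59° = 1.25×10⁻⁴ s⁻¹
Pressure gradient: |∂P/∂n| = 800 Pa / 385000 m = 2.08×10⁻³ Pa/m
Geostrophic balance (pressure-gradient force = Coriolis force):
V_g = (1/(fρ)) |∂P/∂n| = 2.08×10⁻³ / (1.25×10⁻⁴ × 1.23) = 13.5 m/s
Converting: 13.5 m/s × 3.6 = 49 km/h

49 km/h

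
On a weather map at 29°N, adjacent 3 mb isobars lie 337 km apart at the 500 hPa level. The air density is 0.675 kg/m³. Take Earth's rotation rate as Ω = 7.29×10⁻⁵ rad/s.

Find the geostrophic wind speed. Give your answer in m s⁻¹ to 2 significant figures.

Coriolis parameter at 29°N:
f = 2Ω sin φ = 2 × 7.29×10⁻⁵ × sin 29° = 7.07×10⁻⁵ s⁻¹
Pressure gradient: |∂P/∂n| = 300 Pa / 337000 m = 8.90×10⁻⁴ Pa/m
Geostrophic balance (pressure-gradient force = Coriolis force):
V_g = (1/(fρ)) |∂P/∂n| = 8.90×10⁻⁴ / (7.07×10⁻⁵ × 0.675) = 18.7 m/s

19 m s⁻¹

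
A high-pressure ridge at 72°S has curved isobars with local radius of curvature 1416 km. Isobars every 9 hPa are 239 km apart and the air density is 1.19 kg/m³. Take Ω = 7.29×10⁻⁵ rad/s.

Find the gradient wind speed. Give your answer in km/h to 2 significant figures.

Coriolis parameter at 72°S:
f = 2Ω sin φ = 2 × 7.29×10⁻⁵ × sin 72° = 1.39×10⁻⁴ s⁻¹
Pressure gradient: |∂P/∂n| = 900 Pa / 239000 m = 3.77×10⁻³ Pa/m
Geostrophic speed: V_g = |∂P/∂n|/(fρ) = 3.77×10⁻³/(1.39×10⁻⁴ × 1.19) = 22.8 m/s
Around a high, pressure-gradient force acts outward with centrifugal, so Coriolis balances both:
fV = (1/ρ)|∂P/∂n| + V²/R  →  V² − fR·V + fR·V_g = 0
With fR = 1.39×10⁻⁴ × 1416×10³ m = 196 m/s:
V = [fR − √((fR)² − 4 fR V_g)]/2 = [196 − √(196² − 4×196×22.8)]/2 = 26.4 m/s
Supergeostrophic (V > V_g = 22.8 m/s), as expected around a high.
Converting: 26.4 m/s × 3.6 = 95 km/h

95 km/h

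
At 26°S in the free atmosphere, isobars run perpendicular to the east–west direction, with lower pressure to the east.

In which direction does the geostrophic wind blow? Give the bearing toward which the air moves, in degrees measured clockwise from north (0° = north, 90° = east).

000°

The pressure-gradient force points toward the east (bearing 090°).
Geostrophic balance: in the Southern Hemisphere the Coriolis force deflects motion to the left, so the geostrophic wind blows 90° to the left of the pressure-gradient force (low pressure on the right).
Rotating 090° by 90° counterclockwise gives 000° — the wind blows toward the north.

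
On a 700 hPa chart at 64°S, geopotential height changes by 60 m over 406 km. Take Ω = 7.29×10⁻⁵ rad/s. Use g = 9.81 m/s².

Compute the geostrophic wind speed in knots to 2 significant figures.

22 knots

Coriolis parameter at 64°S:
f = 2Ω sin φ = 2 × 7.29×10⁻⁵ × sin 64° = 1.31×10⁻⁴ s⁻¹
Height gradient: |∂Z/∂n| = 60 m / 406000 m = 1.48×10⁻⁴
On a pressure surface, geostrophic balance gives V_g = (g/f)|∂Z/∂n|:
V_g = 9.81 × 1.48×10⁻⁴ / 1.31×10⁻⁴ = 11.1 m/s
Converting: 11.1 m/s × 1.944 = 22 knots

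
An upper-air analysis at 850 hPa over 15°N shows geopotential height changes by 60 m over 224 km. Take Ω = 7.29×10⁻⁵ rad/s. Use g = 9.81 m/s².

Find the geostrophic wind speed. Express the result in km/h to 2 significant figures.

Coriolis parameter at 15°N:
f = 2Ω sin φ = 2 × 7.29×10⁻⁵ × sin 15° = 3.77×10⁻⁵ s⁻¹
Height gradient: |∂Z/∂n| = 60 m / 224000 m = 2.68×10⁻⁴
On a pressure surface, geostrophic balance gives V_g = (g/f)|∂Z/∂n|:
V_g = 9.81 × 2.68×10⁻⁴ / 3.77×10⁻⁵ = 69.6 m/s
Converting: 69.6 m/s × 3.6 = 250 km/h

250 km/h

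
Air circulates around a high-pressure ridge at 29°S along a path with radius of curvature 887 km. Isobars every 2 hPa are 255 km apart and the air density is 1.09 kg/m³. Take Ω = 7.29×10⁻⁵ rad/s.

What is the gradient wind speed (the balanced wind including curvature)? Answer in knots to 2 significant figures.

25 knots

Coriolis parameter at 29°S:
f = 2Ω sin φ = 2 × 7.29×10⁻⁵ × sin 29° = 7.07×10⁻⁵ s⁻¹
Pressure gradient: |∂P/∂n| = 200 Pa / 255000 m = 7.84×10⁻⁴ Pa/m
Geostrophic speed: V_g = |∂P/∂n|/(fρ) = 7.84×10⁻⁴/(7.07×10⁻⁵ × 1.09) = 10.2 m/s
Around a high, pressure-gradient force acts outward with centrifugal, so Coriolis balances both:
fV = (1/ρ)|∂P/∂n| + V²/R  →  V² − fR·V + fR·V_g = 0
With fR = 7.07×10⁻⁵ × 887×10³ m = 62.7 m/s:
V = [fR − √((fR)² − 4 fR V_g)]/2 = [62.7 − √(62.7² − 4×62.7×10.2)]/2 = 12.8 m/s
Supergeostrophic (V > V_g = 10.2 m/s), as expected around a high.
Converting: 12.8 m/s × 1.944 = 25 knots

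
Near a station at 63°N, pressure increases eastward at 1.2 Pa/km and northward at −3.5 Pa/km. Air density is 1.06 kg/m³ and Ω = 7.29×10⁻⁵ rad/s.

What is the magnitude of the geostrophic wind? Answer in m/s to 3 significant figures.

Coriolis parameter at 63°N:
f = 2Ω sin φ = 2 × 7.29×10⁻⁵ × sin 63° = 1.30×10⁻⁴ s⁻¹
Component geostrophic relations (x east, y north):
u_g = −(1/(fρ)) ∂P/∂y,  v_g = (1/(fρ)) ∂P/∂x
u_g = −(−3.5×10⁻³)/(1.30×10⁻⁴ × 1.06) = 25.4 m/s;  v_g = (1.2×10⁻³)/(1.30×10⁻⁴ × 1.06) = 8.71 m/s
|V_g| = √(u_g² + v_g²) = 26.9 m/s

26.9 m/s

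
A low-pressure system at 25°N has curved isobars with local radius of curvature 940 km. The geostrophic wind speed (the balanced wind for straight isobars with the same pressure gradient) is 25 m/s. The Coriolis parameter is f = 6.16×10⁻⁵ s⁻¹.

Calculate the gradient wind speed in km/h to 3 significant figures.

Around a low, centrifugal force acts outward with Coriolis, so pressure-gradient force balances both:
(1/ρ)|∂P/∂n| = fV + V²/R  →  V² + fR·V − fR·V_g = 0
With fR = 6.16×10⁻⁵ × 940×10³ m = 57.9 m/s:
V = [−fR + √((fR)² + 4 fR V_g)]/2 = [−57.9 + √(57.9² + 4×57.9×25)]/2 = 18.9 m/s
Subgeostrophic (V < V_g = 25 m/s), as expected around a low.
Converting: 18.9 m/s × 3.6 = 67.9 km/h

67.9 km/h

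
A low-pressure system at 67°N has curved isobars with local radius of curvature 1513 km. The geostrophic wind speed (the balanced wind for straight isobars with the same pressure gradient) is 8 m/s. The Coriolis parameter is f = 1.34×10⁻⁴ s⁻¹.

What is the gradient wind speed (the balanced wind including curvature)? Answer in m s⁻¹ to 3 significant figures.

Around a low, centrifugal force acts outward with Coriolis, so pressure-gradient force balances both:
(1/ρ)|∂P/∂n| = fV + V²/R  →  V² + fR·V − fR·V_g = 0
With fR = 1.34×10⁻⁴ × 1513×10³ m = 203 m/s:
V = [−fR + √((fR)² + 4 fR V_g)]/2 = [−203 + √(203² + 4×203×8)]/2 = 7.71 m/s
Subgeostrophic (V < V_g = 8 m/s), as expected around a low.

7.71 m s⁻¹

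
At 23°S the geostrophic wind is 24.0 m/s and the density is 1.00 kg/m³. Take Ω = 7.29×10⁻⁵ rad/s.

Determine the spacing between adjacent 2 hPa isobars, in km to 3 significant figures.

Coriolis parameter at 23°S:
f = 2Ω sin φ = 2 × 7.29×10⁻⁵ × sin 23° = 5.70×10⁻⁵ s⁻¹
Geostrophic balance rearranged: |∂P/∂n| = f ρ V_g
|∂P/∂n| = 5.70×10⁻⁵ × 1.00 × 24.0 = 1.37×10⁻³ Pa/m
Isobar spacing: Δn = ΔP/|∂P/∂n| = 200 Pa / 1.37×10⁻³ Pa/m = 146279 m ≈ 146 km

146 km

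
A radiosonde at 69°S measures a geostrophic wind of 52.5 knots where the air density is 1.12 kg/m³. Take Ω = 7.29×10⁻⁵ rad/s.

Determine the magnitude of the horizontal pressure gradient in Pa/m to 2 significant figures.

4.1×10⁻³ Pa/m

Coriolis parameter at 69°S:
f = 2Ω sin φ = 2 × 7.29×10⁻⁵ × sin 69° = 1.36×10⁻⁴ s⁻¹
Wind speed in SI: 52.5 knots = 27.0 m/s
Geostrophic balance rearranged: |∂P/∂n| = f ρ V_g
|∂P/∂n| = 1.36×10⁻⁴ × 1.12 × 27.0 = 4.12×10⁻³ Pa/m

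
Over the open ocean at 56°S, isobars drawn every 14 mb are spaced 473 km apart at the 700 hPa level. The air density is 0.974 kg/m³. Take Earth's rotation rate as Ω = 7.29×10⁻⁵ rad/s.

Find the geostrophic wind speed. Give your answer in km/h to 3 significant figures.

Coriolis parameter at 56°S:
f = 2Ω sin φ = 2 × 7.29×10⁻⁵ × sin 56° = 1.21×10⁻⁴ s⁻¹
Pressure gradient: |∂P/∂n| = 1400 Pa / 473000 m = 2.96×10⁻³ Pa/m
Geostrophic balance (pressure-gradient force = Coriolis force):
V_g = (1/(fρ)) |∂P/∂n| = 2.96×10⁻³ / (1.21×10⁻⁴ × 0.974) = 25.1 m/s
Converting: 25.1 m/s × 3.6 = 90.5 km/h

90.5 km/h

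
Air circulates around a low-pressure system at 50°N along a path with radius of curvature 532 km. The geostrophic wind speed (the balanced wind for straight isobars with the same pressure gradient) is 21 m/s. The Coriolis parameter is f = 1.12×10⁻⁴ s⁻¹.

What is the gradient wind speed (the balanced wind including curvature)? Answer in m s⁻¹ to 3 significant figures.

Around a low, centrifugal force acts outward with Coriolis, so pressure-gradient force balances both:
(1/ρ)|∂P/∂n| = fV + V²/R  →  V² + fR·V − fR·V_g = 0
With fR = 1.12×10⁻⁴ × 532×10³ m = 59.6 m/s:
V = [−fR + √((fR)² + 4 fR V_g)]/2 = [−59.6 + √(59.6² + 4×59.6×21)]/2 = 16.5 m/s
Subgeostrophic (V < V_g = 21 m/s), as expected around a low.

16.5 m s⁻¹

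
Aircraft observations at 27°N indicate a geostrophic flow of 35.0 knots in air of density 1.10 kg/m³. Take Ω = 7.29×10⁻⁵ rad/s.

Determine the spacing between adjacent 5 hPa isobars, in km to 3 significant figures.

381 km

Coriolis parameter at 27°N:
f = 2Ω sin φ = 2 × 7.29×10⁻⁵ × sin 27° = 6.62×10⁻⁵ s⁻¹
Wind speed in SI: 35.0 knots = 18.0 m/s
Geostrophic balance rearranged: |∂P/∂n| = f ρ V_g
|∂P/∂n| = 6.62×10⁻⁵ × 1.10 × 18.0 = 1.31×10⁻³ Pa/m
Isobar spacing: Δn = ΔP/|∂P/∂n| = 500 Pa / 1.31×10⁻³ Pa/m = 381388 m ≈ 381 km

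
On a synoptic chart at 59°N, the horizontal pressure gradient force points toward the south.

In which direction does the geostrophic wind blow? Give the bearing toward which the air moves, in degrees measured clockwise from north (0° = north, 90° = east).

The pressure-gradient force points toward the south (bearing 180°).
Geostrophic balance: in the Northern Hemisphere the Coriolis force deflects motion to the right, so the geostrophic wind blows 90° to the right of the pressure-gradient force (low pressure on the left).
Rotating 180° by 90° clockwise gives 270° — the wind blows toward the west.

270°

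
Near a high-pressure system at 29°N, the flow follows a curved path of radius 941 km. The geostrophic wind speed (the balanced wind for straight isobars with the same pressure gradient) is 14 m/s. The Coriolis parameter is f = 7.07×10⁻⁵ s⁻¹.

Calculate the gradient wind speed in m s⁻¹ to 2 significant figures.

Around a high, pressure-gradient force acts outward with centrifugal, so Coriolis balances both:
fV = (1/ρ)|∂P/∂n| + V²/R  →  V² − fR·V + fR·V_g = 0
With fR = 7.07×10⁻⁵ × 941×10³ m = 66.5 m/s:
V = [fR − √((fR)² − 4 fR V_g)]/2 = [66.5 − √(66.5² − 4×66.5×14)]/2 = 20 m/s
Supergeostrophic (V > V_g = 14 m/s), as expected around a high.

20 m s⁻¹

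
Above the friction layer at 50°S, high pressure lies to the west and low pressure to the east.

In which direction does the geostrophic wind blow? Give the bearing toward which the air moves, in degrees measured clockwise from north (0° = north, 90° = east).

The pressure-gradient force points toward the east (bearing 090°).
Geostrophic balance: in the Southern Hemisphere the Coriolis force deflects motion to the left, so the geostrophic wind blows 90° to the left of the pressure-gradient force (low pressure on the right).
Rotating 090° by 90° counterclockwise gives 000° — the wind blows toward the north.

000°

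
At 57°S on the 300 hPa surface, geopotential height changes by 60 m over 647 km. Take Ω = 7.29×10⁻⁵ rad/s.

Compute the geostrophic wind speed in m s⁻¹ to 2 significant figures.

7.4 m s⁻¹

Coriolis parameter at 57°S:
f = 2Ω sin φ = 2 × 7.29×10⁻⁵ × sin 57° = 1.22×10⁻⁴ s⁻¹
Height gradient: |∂Z/∂n| = 60 m / 647000 m = 9.27×10⁻⁵
On a pressure surface, geostrophic balance gives V_g = (g/f)|∂Z/∂n|:
V_g = 9.81 × 9.27×10⁻⁵ / 1.22×10⁻⁴ = 7.44 m/s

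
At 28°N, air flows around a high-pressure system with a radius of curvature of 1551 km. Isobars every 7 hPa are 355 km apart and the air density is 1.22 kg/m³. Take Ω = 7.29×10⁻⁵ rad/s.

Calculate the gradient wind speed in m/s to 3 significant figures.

35.4 m/s

Coriolis parameter at 28°N:
f = 2Ω sin φ = 2 × 7.29×10⁻⁵ × sin 28° = 6.84×10⁻⁵ s⁻¹
Pressure gradient: |∂P/∂n| = 700 Pa / 355000 m = 1.97×10⁻³ Pa/m
Geostrophic speed: V_g = |∂P/∂n|/(fρ) = 1.97×10⁻³/(6.84×10⁻⁵ × 1.22) = 23.6 m/s
Around a high, pressure-gradient force acts outward with centrifugal, so Coriolis balances both:
fV = (1/ρ)|∂P/∂n| + V²/R  →  V² − fR·V + fR·V_g = 0
With fR = 6.84×10⁻⁵ × 1551×10³ m = 106 m/s:
V = [fR − √((fR)² − 4 fR V_g)]/2 = [106 − √(106² − 4×106×23.6)]/2 = 35.4 m/s
Supergeostrophic (V > V_g = 23.6 m/s), as expected around a high.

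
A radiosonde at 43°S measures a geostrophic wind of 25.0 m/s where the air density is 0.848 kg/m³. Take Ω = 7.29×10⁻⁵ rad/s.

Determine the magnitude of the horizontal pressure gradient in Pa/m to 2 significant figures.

Coriolis parameter at 43°S:
f = 2Ω sin φ = 2 × 7.29×10⁻⁵ × sin 43° = 9.94×10⁻⁵ s⁻¹
Geostrophic balance rearranged: |∂P/∂n| = f ρ V_g
|∂P/∂n| = 9.94×10⁻⁵ × 0.848 × 25.0 = 2.11×10⁻³ Pa/m

2.1×10⁻³ Pa/m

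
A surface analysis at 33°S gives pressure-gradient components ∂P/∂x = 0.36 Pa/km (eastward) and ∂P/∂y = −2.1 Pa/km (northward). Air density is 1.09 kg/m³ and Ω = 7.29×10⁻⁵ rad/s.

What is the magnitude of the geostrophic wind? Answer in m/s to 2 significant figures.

Coriolis parameter at 33°S:
f = 2Ω sin φ = 2 × 7.29×10⁻⁵ × sin 33° = 7.94×10⁻⁵ s⁻¹
In the Southern Hemisphere f is negative: f = −7.94×10⁻⁵ s⁻¹.
Component geostrophic relations (x east, y north):
u_g = −(1/(fρ)) ∂P/∂y,  v_g = (1/(fρ)) ∂P/∂x
u_g = −(−2.1×10⁻³)/(−7.94×10⁻⁵ × 1.09) = −24.3 m/s;  v_g = (0.36×10⁻³)/(−7.94×10⁻⁵ × 1.09) = −4.16 m/s
|V_g| = √(u_g² + v_g²) = 24.6 m/s

25 m/s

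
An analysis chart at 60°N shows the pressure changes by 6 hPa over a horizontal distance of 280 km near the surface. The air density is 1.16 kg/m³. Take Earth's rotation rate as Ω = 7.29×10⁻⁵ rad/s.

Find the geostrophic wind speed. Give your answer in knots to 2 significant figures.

28 knots

Coriolis parameter at 60°N:
f = 2Ω sin φ = 2 × 7.29×10⁻⁵ × sin 60° = 1.26×10⁻⁴ s⁻¹
Pressure gradient: |∂P/∂n| = 600 Pa / 280000 m = 2.14×10⁻³ Pa/m
Geostrophic balance (pressure-gradient force = Coriolis force):
V_g = (1/(fρ)) |∂P/∂n| = 2.14×10⁻³ / (1.26×10⁻⁴ × 1.16) = 14.6 m/s
Converting: 14.6 m/s × 1.944 = 28 knots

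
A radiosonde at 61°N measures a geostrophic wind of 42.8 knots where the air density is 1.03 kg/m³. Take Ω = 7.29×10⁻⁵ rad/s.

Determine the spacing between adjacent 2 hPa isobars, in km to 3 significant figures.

69.2 km

Coriolis parameter at 61°N:
f = 2Ω sin φ = 2 × 7.29×10⁻⁵ × sin 61° = 1.28×10⁻⁴ s⁻¹
Wind speed in SI: 42.8 knots = 22.0 m/s
Geostrophic balance rearranged: |∂P/∂n| = f ρ V_g
|∂P/∂n| = 1.28×10⁻⁴ × 1.03 × 22.0 = 2.89×10⁻³ Pa/m
Isobar spacing: Δn = ΔP/|∂P/∂n| = 200 Pa / 2.89×10⁻³ Pa/m = 69157 m ≈ 69.2 km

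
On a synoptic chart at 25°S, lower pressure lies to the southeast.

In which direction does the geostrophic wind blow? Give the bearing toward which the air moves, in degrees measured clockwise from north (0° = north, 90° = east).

The pressure-gradient force points toward the southeast (bearing 135°).
Geostrophic balance: in the Southern Hemisphere the Coriolis force deflects motion to the left, so the geostrophic wind blows 90° to the left of the pressure-gradient force (low pressure on the right).
Rotating 135° by 90° counterclockwise gives 045° — the wind blows toward the northeast.

045°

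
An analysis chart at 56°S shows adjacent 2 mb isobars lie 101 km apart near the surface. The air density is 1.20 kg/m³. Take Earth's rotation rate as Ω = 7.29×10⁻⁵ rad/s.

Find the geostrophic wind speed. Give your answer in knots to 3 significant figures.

Coriolis parameter at 56°S:
f = 2Ω sin φ = 2 × 7.29×10⁻⁵ × sin 56° = 1.21×10⁻⁴ s⁻¹
Pressure gradient: |∂P/∂n| = 200 Pa / 101000 m = 1.98×10⁻³ Pa/m
Geostrophic balance (pressure-gradient force = Coriolis force):
V_g = (1/(fρ)) |∂P/∂n| = 1.98×10⁻³ / (1.21×10⁻⁴ × 1.20) = 13.7 m/s
Converting: 13.7 m/s × 1.944 = 26.5 knots

26.5 knots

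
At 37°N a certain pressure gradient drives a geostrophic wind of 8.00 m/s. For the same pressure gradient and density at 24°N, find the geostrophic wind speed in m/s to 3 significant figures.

With the same pressure gradient and density, V_g ∝ 1/f ∝ 1/sin φ.
V₂ = V₁ · sin φ₁ / sin φ₂ = 8.00 × sin 37° / sin 24°
V₂ = 8.00 × 0.6018/0.4067 = 11.8 m/s

11.8 m/s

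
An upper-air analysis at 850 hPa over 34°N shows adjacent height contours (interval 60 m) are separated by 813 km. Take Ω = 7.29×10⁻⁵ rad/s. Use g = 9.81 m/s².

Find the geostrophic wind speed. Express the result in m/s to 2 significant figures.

8.9 m/s

Coriolis parameter at 34°N:
f = 2Ω sin φ = 2 × 7.29×10⁻⁵ × sin 34° = 8.15×10⁻⁵ s⁻¹
Height gradient: |∂Z/∂n| = 60 m / 813000 m = 7.38×10⁻⁵
On a pressure surface, geostrophic balance gives V_g = (g/f)|∂Z/∂n|:
V_g = 9.81 × 7.38×10⁻⁵ / 8.15×10⁻⁵ = 8.88 m/s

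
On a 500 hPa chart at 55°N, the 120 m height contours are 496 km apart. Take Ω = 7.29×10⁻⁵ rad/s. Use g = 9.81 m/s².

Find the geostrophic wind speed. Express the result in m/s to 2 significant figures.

20 m/s

Coriolis parameter at 55°N:
f = 2Ω sin φ = 2 × 7.29×10⁻⁵ × sin 55° = 1.19×10⁻⁴ s⁻¹
Height gradient: |∂Z/∂n| = 120 m / 496000 m = 2.42×10⁻⁴
On a pressure surface, geostrophic balance gives V_g = (g/f)|∂Z/∂n|:
V_g = 9.81 × 2.42×10⁻⁴ / 1.19×10⁻⁴ = 19.9 m/s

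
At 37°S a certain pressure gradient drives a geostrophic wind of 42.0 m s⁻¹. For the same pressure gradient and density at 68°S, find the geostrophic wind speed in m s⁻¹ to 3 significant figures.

27.3 m s⁻¹

With the same pressure gradient and density, V_g ∝ 1/f ∝ 1/sin φ.
V₂ = V₁ · sin φ₁ / sin φ₂ = 42.0 × sin 37° / sin 68°
V₂ = 42.0 × 0.6018/0.9272 = 27.3 m s⁻¹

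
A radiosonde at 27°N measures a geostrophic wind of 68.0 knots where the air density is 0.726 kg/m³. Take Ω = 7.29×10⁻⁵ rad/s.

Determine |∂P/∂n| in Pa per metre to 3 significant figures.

1.68×10⁻³ Pa/m

Coriolis parameter at 27°N:
f = 2Ω sin φ = 2 × 7.29×10⁻⁵ × sin 27° = 6.62×10⁻⁵ s⁻¹
Wind speed in SI: 68.0 knots = 35.0 m/s
Geostrophic balance rearranged: |∂P/∂n| = f ρ V_g
|∂P/∂n| = 6.62×10⁻⁵ × 0.726 × 35.0 = 1.68×10⁻³ Pa/m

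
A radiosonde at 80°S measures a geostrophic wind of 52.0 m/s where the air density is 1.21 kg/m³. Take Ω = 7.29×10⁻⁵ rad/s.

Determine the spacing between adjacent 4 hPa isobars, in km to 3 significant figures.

44.3 km

Coriolis parameter at 80°S:
f = 2Ω sin φ = 2 × 7.29×10⁻⁵ × sin 80° = 1.44×10⁻⁴ s⁻¹
Geostrophic balance rearranged: |∂P/∂n| = f ρ V_g
|∂P/∂n| = 1.44×10⁻⁴ × 1.21 × 52.0 = 9.03×10⁻³ Pa/m
Isobar spacing: Δn = ΔP/|∂P/∂n| = 400 Pa / 9.03×10⁻³ Pa/m = 44275 m ≈ 44.3 km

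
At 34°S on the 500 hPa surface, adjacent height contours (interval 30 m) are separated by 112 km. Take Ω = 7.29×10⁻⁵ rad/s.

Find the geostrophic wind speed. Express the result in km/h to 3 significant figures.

Coriolis parameter at 34°S:
f = 2Ω sin φ = 2 × 7.29×10⁻⁵ × sin 34° = 8.15×10⁻⁵ s⁻¹
Height gradient: |∂Z/∂n| = 30 m / 112000 m = 2.68×10⁻⁴
On a pressure surface, geostrophic balance gives V_g = (g/f)|∂Z/∂n|:
V_g = 9.81 × 2.68×10⁻⁴ / 8.15×10⁻⁵ = 32.2 m/s
Converting: 32.2 m/s × 3.6 = 116 km/h

116 km/h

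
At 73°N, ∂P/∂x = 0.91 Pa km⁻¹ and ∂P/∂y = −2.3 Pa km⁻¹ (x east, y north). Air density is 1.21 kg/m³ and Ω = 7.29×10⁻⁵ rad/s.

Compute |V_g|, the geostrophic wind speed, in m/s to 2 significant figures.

Coriolis parameter at 73°N:
f = 2Ω sin φ = 2 × 7.29×10⁻⁵ × sin 73° = 1.39×10⁻⁴ s⁻¹
Component geostrophic relations (x east, y north):
u_g = −(1/(fρ)) ∂P/∂y,  v_g = (1/(fρ)) ∂P/∂x
u_g = −(−2.3×10⁻³)/(1.39×10⁻⁴ × 1.21) = 13.6 m/s;  v_g = (0.91×10⁻³)/(1.39×10⁻⁴ × 1.21) = 5.39 m/s
|V_g| = √(u_g² + v_g²) = 14.7 m/s

15 m/s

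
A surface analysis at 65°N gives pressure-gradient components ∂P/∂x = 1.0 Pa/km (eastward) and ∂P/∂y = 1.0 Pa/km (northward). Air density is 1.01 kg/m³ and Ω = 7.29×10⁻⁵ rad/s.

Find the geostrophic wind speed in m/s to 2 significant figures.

Coriolis parameter at 65°N:
f = 2Ω sin φ = 2 × 7.29×10⁻⁵ × sin 65° = 1.32×10⁻⁴ s⁻¹
Component geostrophic relations (x east, y north):
u_g = −(1/(fρ)) ∂P/∂y,  v_g = (1/(fρ)) ∂P/∂x
u_g = −(1.0×10⁻³)/(1.32×10⁻⁴ × 1.01) = −7.49 m/s;  v_g = (1.0×10⁻³)/(1.32×10⁻⁴ × 1.01) = 7.49 m/s
|V_g| = √(u_g² + v_g²) = 10.6 m/s

11 m/s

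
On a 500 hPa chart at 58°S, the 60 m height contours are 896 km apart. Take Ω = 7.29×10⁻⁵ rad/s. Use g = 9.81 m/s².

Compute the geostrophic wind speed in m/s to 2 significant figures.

5.3 m/s

Coriolis parameter at 58°S:
f = 2Ω sin φ = 2 × 7.29×10⁻⁵ × sin 58° = 1.24×10⁻⁴ s⁻¹
Height gradient: |∂Z/∂n| = 60 m / 896000 m = 6.70×10⁻⁵
On a pressure surface, geostrophic balance gives V_g = (g/f)|∂Z/∂n|:
V_g = 9.81 × 6.70×10⁻⁵ / 1.24×10⁻⁴ = 5.31 m/s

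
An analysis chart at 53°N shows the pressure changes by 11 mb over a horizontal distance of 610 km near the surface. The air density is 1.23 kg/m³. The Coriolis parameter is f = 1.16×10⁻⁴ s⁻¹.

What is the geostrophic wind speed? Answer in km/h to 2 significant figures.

45 km/h

Pressure gradient: |∂P/∂n| = 1100 Pa / 610000 m = 1.80×10⁻³ Pa/m
Geostrophic balance (pressure-gradient force = Coriolis force):
V_g = (1/(fρ)) |∂P/∂n| = 1.80×10⁻³ / (1.16×10⁻⁴ × 1.23) = 12.6 m/s
Converting: 12.6 m/s × 3.6 = 45 km/h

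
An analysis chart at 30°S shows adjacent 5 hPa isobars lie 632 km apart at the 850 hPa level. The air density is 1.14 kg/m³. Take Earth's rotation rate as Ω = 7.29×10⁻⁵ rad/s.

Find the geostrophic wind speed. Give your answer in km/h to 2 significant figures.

Coriolis parameter at 30°S:
f = 2Ω sin φ = 2 × 7.29×10⁻⁵ × sin 30° = 7.29×10⁻⁵ s⁻¹
Pressure gradient: |∂P/∂n| = 500 Pa / 632000 m = 7.91×10⁻⁴ Pa/m
Geostrophic balance (pressure-gradient force = Coriolis force):
V_g = (1/(fρ)) |∂P/∂n| = 7.91×10⁻⁴ / (7.29×10⁻⁵ × 1.14) = 9.52 m/s
Converting: 9.52 m/s × 3.6 = 34 km/h

34 km/h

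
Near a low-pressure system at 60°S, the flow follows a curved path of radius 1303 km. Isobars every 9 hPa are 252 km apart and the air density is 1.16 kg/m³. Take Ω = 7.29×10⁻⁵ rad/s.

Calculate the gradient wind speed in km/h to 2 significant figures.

Coriolis parameter at 60°S:
f = 2Ω sin φ = 2 × 7.29×10⁻⁵ × sin 60° = 1.26×10⁻⁴ s⁻¹
Pressure gradient: |∂P/∂n| = 900 Pa / 252000 m = 3.57×10⁻³ Pa/m
Geostrophic speed: V_g = |∂P/∂n|/(fρ) = 3.57×10⁻³/(1.26×10⁻⁴ × 1.16) = 24.4 m/s
Around a low, centrifugal force acts outward with Coriolis, so pressure-gradient force balances both:
(1/ρ)|∂P/∂n| = fV + V²/R  →  V² + fR·V − fR·V_g = 0
With fR = 1.26×10⁻⁴ × 1303×10³ m = 165 m/s:
V = [−fR + √((fR)² + 4 fR V_g)]/2 = [−165 + √(165² + 4×165×24.4)]/2 = 21.6 m/s
Subgeostrophic (V < V_g = 24.4 m/s), as expected around a low.
Converting: 21.6 m/s × 3.6 = 78 km/h

78 km/h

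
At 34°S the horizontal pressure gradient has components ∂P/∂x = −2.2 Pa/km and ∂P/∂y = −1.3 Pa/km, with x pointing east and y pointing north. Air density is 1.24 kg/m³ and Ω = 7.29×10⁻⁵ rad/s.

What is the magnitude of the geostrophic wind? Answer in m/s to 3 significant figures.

Coriolis parameter at 34°S:
f = 2Ω sin φ = 2 × 7.29×10⁻⁵ × sin 34° = 8.15×10⁻⁵ s⁻¹
In the Southern Hemisphere f is negative: f = −8.15×10⁻⁵ s⁻¹.
Component geostrophic relations (x east, y north):
u_g = −(1/(fρ)) ∂P/∂y,  v_g = (1/(fρ)) ∂P/∂x
u_g = −(−1.3×10⁻³)/(−8.15×10⁻⁵ × 1.24) = −12.9 m/s;  v_g = (−2.2×10⁻³)/(−8.15×10⁻⁵ × 1.24) = 21.8 m/s
|V_g| = √(u_g² + v_g²) = 25.3 m/s

25.3 m/s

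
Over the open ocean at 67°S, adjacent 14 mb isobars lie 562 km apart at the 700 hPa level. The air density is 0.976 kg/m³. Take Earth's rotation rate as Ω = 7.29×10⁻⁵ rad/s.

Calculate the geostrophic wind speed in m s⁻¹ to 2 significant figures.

19 m s⁻¹

Coriolis parameter at 67°S:
f = 2Ω sin φ = 2 × 7.29×10⁻⁵ × sin 67° = 1.34×10⁻⁴ s⁻¹
Pressure gradient: |∂P/∂n| = 1400 Pa / 562000 m = 2.49×10⁻³ Pa/m
Geostrophic balance (pressure-gradient force = Coriolis force):
V_g = (1/(fρ)) |∂P/∂n| = 2.49×10⁻³ / (1.34×10⁻⁴ × 0.976) = 19.0 m/s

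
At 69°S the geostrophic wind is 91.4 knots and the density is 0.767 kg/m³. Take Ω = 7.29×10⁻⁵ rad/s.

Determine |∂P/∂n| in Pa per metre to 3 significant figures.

Coriolis parameter at 69°S:
f = 2Ω sin φ = 2 × 7.29×10⁻⁵ × sin 69° = 1.36×10⁻⁴ s⁻¹
Wind speed in SI: 91.4 knots = 47.0 m/s
Geostrophic balance rearranged: |∂P/∂n| = f ρ V_g
|∂P/∂n| = 1.36×10⁻⁴ × 0.767 × 47.0 = 4.91×10⁻³ Pa/m

4.91×10⁻³ Pa/m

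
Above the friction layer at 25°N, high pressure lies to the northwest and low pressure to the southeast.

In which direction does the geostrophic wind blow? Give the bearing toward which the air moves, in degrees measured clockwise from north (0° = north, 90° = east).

225°

The pressure-gradient force points toward the southeast (bearing 135°).
Geostrophic balance: in the Northern Hemisphere the Coriolis force deflects motion to the right, so the geostrophic wind blows 90° to the right of the pressure-gradient force (low pressure on the left).
Rotating 135° by 90° clockwise gives 225° — the wind blows toward the southwest.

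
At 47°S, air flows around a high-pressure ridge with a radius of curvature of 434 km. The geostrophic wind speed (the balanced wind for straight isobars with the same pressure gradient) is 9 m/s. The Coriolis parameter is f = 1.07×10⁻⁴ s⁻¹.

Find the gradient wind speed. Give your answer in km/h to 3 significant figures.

Around a high, pressure-gradient force acts outward with centrifugal, so Coriolis balances both:
fV = (1/ρ)|∂P/∂n| + V²/R  →  V² − fR·V + fR·V_g = 0
With fR = 1.07×10⁻⁴ × 434×10³ m = 46.4 m/s:
V = [fR − √((fR)² − 4 fR V_g)]/2 = [46.4 − √(46.4² − 4×46.4×9)]/2 = 12.2 m/s
Supergeostrophic (V > V_g = 9 m/s), as expected around a high.
Converting: 12.2 m/s × 3.6 = 44.0 km/h

44.0 km/h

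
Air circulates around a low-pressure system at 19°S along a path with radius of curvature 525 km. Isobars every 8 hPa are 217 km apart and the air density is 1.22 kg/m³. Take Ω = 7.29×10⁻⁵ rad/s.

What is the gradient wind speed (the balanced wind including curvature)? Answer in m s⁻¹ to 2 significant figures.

Coriolis parameter at 19°S:
f = 2Ω sin φ = 2 × 7.29×10⁻⁵ × sin 19° = 4.75×10⁻⁵ s⁻¹
Pressure gradient: |∂P/∂n| = 800 Pa / 217000 m = 3.69×10⁻³ Pa/m
Geostrophic speed: V_g = |∂P/∂n|/(fρ) = 3.69×10⁻³/(4.75×10⁻⁵ × 1.22) = 63.7 m/s
Around a low, centrifugal force acts outward with Coriolis, so pressure-gradient force balances both:
(1/ρ)|∂P/∂n| = fV + V²/R  →  V² + fR·V − fR·V_g = 0
With fR = 4.75×10⁻⁵ × 525×10³ m = 24.9 m/s:
V = [−fR + √((fR)² + 4 fR V_g)]/2 = [−24.9 + √(24.9² + 4×24.9×63.7)]/2 = 29.3 m/s
Subgeostrophic (V < V_g = 63.7 m/s), as expected around a low.

29 m s⁻¹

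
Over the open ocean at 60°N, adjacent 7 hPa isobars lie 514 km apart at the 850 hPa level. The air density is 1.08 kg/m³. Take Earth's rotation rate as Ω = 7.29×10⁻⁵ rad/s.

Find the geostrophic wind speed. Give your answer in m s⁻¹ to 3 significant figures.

9.99 m s⁻¹

Coriolis parameter at 60°N:
f = 2Ω sin φ = 2 × 7.29×10⁻⁵ × sin 60° = 1.26×10⁻⁴ s⁻¹
Pressure gradient: |∂P/∂n| = 700 Pa / 514000 m = 1.36×10⁻³ Pa/m
Geostrophic balance (pressure-gradient force = Coriolis force):
V_g = (1/(fρ)) |∂P/∂n| = 1.36×10⁻³ / (1.26×10⁻⁴ × 1.08) = 9.99 m/s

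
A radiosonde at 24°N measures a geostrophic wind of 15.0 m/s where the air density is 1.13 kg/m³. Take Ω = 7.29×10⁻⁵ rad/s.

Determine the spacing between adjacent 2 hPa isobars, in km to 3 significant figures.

199 km

Coriolis parameter at 24°N:
f = 2Ω sin φ = 2 × 7.29×10⁻⁵ × sin 24° = 5.93×10⁻⁵ s⁻¹
Geostrophic balance rearranged: |∂P/∂n| = f ρ V_g
|∂P/∂n| = 5.93×10⁻⁵ × 1.13 × 15.0 = 1.01×10⁻³ Pa/m
Isobar spacing: Δn = ΔP/|∂P/∂n| = 200 Pa / 1.01×10⁻³ Pa/m = 198971 m ≈ 199 km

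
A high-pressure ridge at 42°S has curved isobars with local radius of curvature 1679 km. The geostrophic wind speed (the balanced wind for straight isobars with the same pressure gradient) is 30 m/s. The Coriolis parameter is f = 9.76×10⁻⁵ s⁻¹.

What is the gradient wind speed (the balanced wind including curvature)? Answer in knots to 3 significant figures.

Around a high, pressure-gradient force acts outward with centrifugal, so Coriolis balances both:
fV = (1/ρ)|∂P/∂n| + V²/R  →  V² − fR·V + fR·V_g = 0
With fR = 9.76×10⁻⁵ × 1679×10³ m = 164 m/s:
V = [fR − √((fR)² − 4 fR V_g)]/2 = [164 − √(164² − 4×164×30)]/2 = 39.5 m/s
Supergeostrophic (V > V_g = 30 m/s), as expected around a high.
Converting: 39.5 m/s × 1.944 = 76.9 knots

76.9 knots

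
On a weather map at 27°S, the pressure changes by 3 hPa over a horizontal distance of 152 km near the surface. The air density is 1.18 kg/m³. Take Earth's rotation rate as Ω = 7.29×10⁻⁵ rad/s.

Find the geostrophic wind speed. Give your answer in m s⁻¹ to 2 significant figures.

Coriolis parameter at 27°S:
f = 2Ω sin φ = 2 × 7.29×10⁻⁵ × sin 27° = 6.62×10⁻⁵ s⁻¹
Pressure gradient: |∂P/∂n| = 300 Pa / 152000 m = 1.97×10⁻³ Pa/m
Geostrophic balance (pressure-gradient force = Coriolis force):
V_g = (1/(fρ)) |∂P/∂n| = 1.97×10⁻³ / (6.62×10⁻⁵ × 1.18) = 25.3 m/s

25 m s⁻¹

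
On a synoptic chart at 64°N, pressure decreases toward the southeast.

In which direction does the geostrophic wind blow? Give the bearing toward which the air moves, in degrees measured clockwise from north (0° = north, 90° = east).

225°

The pressure-gradient force points toward the southeast (bearing 135°).
Geostrophic balance: in the Northern Hemisphere the Coriolis force deflects motion to the right, so the geostrophic wind blows 90° to the right of the pressure-gradient force (low pressure on the left).
Rotating 135° by 90° clockwise gives 225° — the wind blows toward the southwest.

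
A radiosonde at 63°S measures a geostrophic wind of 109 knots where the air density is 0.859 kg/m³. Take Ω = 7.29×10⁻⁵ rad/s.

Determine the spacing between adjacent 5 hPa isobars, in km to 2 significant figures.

Coriolis parameter at 63°S:
f = 2Ω sin φ = 2 × 7.29×10⁻⁵ × sin 63° = 1.30×10⁻⁴ s⁻¹
Wind speed in SI: 109 knots = 56.1 m/s
Geostrophic balance rearranged: |∂P/∂n| = f ρ V_g
|∂P/∂n| = 1.30×10⁻⁴ × 0.859 × 56.1 = 6.26×10⁻³ Pa/m
Isobar spacing: Δn = ΔP/|∂P/∂n| = 500 Pa / 6.26×10⁻³ Pa/m = 79905 m ≈ 80 km

80 km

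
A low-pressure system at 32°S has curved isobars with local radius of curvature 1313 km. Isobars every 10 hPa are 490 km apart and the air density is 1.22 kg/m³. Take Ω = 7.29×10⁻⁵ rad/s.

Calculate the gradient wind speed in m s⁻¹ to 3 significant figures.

18.3 m s⁻¹

Coriolis parameter at 32°S:
f = 2Ω sin φ = 2 × 7.29×10⁻⁵ × sin 32° = 7.73×10⁻⁵ s⁻¹
Pressure gradient: |∂P/∂n| = 1000 Pa / 490000 m = 2.04×10⁻³ Pa/m
Geostrophic speed: V_g = |∂P/∂n|/(fρ) = 2.04×10⁻³/(7.73×10⁻⁵ × 1.22) = 21.7 m/s
Around a low, centrifugal force acts outward with Coriolis, so pressure-gradient force balances both:
(1/ρ)|∂P/∂n| = fV + V²/R  →  V² + fR·V − fR·V_g = 0
With fR = 7.73×10⁻⁵ × 1313×10³ m = 101 m/s:
V = [−fR + √((fR)² + 4 fR V_g)]/2 = [−101 + √(101² + 4×101×21.7)]/2 = 18.3 m/s
Subgeostrophic (V < V_g = 21.7 m/s), as expected around a low.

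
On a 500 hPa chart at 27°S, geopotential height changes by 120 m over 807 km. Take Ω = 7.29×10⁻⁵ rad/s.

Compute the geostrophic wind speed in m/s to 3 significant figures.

Coriolis parameter at 27°S:
f = 2Ω sin φ = 2 × 7.29×10⁻⁵ × sin 27° = 6.62×10⁻⁵ s⁻¹
Height gradient: |∂Z/∂n| = 120 m / 807000 m = 1.49×10⁻⁴
On a pressure surface, geostrophic balance gives V_g = (g/f)|∂Z/∂n|:
V_g = 9.81 × 1.49×10⁻⁴ / 6.62×10⁻⁵ = 22.0 m/s

22.0 m/s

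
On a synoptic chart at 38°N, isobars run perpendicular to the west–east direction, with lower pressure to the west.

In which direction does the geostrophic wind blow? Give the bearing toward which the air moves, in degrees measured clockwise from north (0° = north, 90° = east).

000°

The pressure-gradient force points toward the west (bearing 270°).
Geostrophic balance: in the Northern Hemisphere the Coriolis force deflects motion to the right, so the geostrophic wind blows 90° to the right of the pressure-gradient force (low pressure on the left).
Rotating 270° by 90° clockwise gives 000° — the wind blows toward the north.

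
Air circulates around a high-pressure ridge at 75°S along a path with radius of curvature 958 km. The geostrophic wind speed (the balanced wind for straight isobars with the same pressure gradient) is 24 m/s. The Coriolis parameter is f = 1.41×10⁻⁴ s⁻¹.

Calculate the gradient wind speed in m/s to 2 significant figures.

31 m/s

Around a high, pressure-gradient force acts outward with centrifugal, so Coriolis balances both:
fV = (1/ρ)|∂P/∂n| + V²/R  →  V² − fR·V + fR·V_g = 0
With fR = 1.41×10⁻⁴ × 958×10³ m = 135 m/s:
V = [fR − √((fR)² − 4 fR V_g)]/2 = [135 − √(135² − 4×135×24)]/2 = 31.2 m/s
Supergeostrophic (V > V_g = 24 m/s), as expected around a high.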